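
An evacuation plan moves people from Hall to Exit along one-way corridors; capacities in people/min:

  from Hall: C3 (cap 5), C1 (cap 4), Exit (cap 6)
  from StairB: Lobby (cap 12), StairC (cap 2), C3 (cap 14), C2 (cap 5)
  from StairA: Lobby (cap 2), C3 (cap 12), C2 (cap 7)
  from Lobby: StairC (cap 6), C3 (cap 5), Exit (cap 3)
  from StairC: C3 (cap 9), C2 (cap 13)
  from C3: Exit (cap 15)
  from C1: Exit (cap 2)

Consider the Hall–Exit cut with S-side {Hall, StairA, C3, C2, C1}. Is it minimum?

Given cut capacity: 6 + 2 + 15 + 2 = 25.
Augment Hall→Exit: bottleneck 6, flow now 6.
Augment Hall→C3→Exit: bottleneck 5, flow now 11.
Augment Hall→C1→Exit: bottleneck 2, flow now 13.
No augmenting path remains; maximum flow = 13.
In the residual graph, reachable from Hall: {Hall, C1}.
Min-cut edges: Hall→C3 (5), Hall→Exit (6), C1→Exit (2); capacity 5 + 6 + 2 = 13.
Cut capacity 25 exceeds the max flow 13, so it is not minimum.

No — its capacity is 25, but the minimum cut has capacity 13.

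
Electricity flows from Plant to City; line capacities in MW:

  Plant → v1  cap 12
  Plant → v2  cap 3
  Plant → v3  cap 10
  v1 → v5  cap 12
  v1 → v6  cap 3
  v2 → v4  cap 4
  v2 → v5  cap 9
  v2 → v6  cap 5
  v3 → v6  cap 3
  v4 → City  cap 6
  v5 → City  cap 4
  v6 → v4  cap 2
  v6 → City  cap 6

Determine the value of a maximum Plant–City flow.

Augment Plant→v1→v5→City: bottleneck 4, flow now 4.
Augment Plant→v1→v6→City: bottleneck 3, flow now 7.
Augment Plant→v2→v4→City: bottleneck 3, flow now 10.
Augment Plant→v3→v6→City: bottleneck 3, flow now 13.
No augmenting path remains; maximum flow = 13.
In the residual graph, reachable from Plant: {Plant, v1, v3, v5}.
Min-cut edges: Plant→v2 (3), v1→v6 (3), v3→v6 (3), v5→City (4); capacity 3 + 3 + 3 + 4 = 13.
This cut is saturated, so no flow can exceed 13.

13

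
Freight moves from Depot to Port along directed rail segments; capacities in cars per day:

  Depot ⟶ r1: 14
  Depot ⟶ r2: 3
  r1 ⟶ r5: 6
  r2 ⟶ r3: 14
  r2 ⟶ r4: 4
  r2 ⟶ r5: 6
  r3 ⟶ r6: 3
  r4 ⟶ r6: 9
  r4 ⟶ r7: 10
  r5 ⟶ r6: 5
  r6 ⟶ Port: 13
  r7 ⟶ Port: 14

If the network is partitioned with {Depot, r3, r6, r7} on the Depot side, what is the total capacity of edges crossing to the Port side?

44

Edges leaving {Depot, r3, r6, r7}: Depot→r1 (14), Depot→r2 (3), r6→Port (13), r7→Port (14).
Cut capacity = 14 + 3 + 13 + 14 = 44.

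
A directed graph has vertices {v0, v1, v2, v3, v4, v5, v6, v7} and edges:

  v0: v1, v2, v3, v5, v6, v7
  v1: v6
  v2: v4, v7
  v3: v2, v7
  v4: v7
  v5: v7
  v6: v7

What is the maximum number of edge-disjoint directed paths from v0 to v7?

5

Assign every edge capacity 1; by Menger, the answer equals the max flow.
Path v0→v7 (+1); total 1.
Path v0→v2→v7 (+1); total 2.
Path v0→v3→v7 (+1); total 3.
Path v0→v5→v7 (+1); total 4.
Path v0→v6→v7 (+1); total 5.
No residual v0→v7 path; max flow = 5.
Certifying cut of size 5: {v0→v2, v0→v3, v0→v5, v0→v7, v6→v7}.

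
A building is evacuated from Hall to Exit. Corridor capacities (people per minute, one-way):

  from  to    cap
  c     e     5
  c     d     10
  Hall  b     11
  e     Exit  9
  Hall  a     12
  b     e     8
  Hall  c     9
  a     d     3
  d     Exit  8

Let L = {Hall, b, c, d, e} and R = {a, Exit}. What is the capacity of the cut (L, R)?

Edges leaving {Hall, b, c, d, e}: Hall→a (12), d→Exit (8), e→Exit (9).
Cut capacity = 12 + 8 + 9 = 29.

29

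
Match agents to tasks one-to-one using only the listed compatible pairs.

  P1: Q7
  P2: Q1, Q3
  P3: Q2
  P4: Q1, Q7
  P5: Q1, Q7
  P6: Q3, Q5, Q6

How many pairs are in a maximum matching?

5

Unit-capacity flow: source→left, listed edges, right→sink; max matching = max flow.
Augmenting path P1→Q7 (+1); matched 1.
Augmenting path P2→Q1 (+1); matched 2.
Augmenting path P3→Q2 (+1); matched 3.
Augmenting path P6→Q3 (+1); matched 4.
Augmenting path P4→Q1→P2→Q3→P6→Q5 (+1); matched 5.
No augmenting path remains; maximum matching = 5.
König certificate: {P2, P3, P6, Q1, Q7} is a vertex cover of size 5 (every listed pair touches it), so no matching can be larger.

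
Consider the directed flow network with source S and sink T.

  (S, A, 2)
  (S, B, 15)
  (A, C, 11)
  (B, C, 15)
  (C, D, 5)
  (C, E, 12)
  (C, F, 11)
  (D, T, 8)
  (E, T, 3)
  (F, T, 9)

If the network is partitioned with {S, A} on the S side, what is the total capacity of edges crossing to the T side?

Edges leaving {S, A}: S→B (15), A→C (11).
Cut capacity = 15 + 11 = 26.

26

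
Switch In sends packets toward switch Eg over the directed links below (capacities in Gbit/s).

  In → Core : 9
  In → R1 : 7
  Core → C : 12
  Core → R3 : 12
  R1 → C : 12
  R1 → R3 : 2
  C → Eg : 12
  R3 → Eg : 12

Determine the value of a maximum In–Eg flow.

Augment In→Core→C→Eg: bottleneck 9, flow now 9.
Augment In→R1→C→Eg: bottleneck 3, flow now 12.
Augment In→R1→R3→Eg: bottleneck 2, flow now 14.
Augment In→R1→C→Core→R3→Eg: bottleneck 2, flow now 16. (uses reverse residual edge)
No augmenting path remains; maximum flow = 16.
In the residual graph, reachable from In: {In}.
Min-cut edges: In→Core (9), In→R1 (7); capacity 9 + 7 = 16.
This cut is saturated, so no flow can exceed 16.

16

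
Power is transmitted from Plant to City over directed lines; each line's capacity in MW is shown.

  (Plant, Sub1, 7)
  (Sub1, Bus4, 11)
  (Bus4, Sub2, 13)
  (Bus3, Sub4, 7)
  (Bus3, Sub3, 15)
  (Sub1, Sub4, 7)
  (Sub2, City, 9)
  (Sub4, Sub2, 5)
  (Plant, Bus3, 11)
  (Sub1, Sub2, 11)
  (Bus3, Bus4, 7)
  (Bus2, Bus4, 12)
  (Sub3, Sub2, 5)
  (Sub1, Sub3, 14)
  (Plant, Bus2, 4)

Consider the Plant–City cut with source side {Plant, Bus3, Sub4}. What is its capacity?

38

Edges leaving {Plant, Bus3, Sub4}: Plant→Sub1 (7), Plant→Bus2 (4), Bus3→Bus4 (7), Bus3→Sub3 (15), Sub4→Sub2 (5).
Cut capacity = 7 + 4 + 7 + 15 + 5 = 38.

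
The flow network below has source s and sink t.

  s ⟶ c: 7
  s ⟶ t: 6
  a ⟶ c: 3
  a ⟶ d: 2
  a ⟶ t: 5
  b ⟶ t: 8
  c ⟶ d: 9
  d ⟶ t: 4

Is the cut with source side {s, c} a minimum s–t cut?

No — its capacity is 15, but the minimum cut has capacity 10.

Given cut capacity: 6 + 9 = 15.
Augment s→t: bottleneck 6, flow now 6.
Augment s→c→d→t: bottleneck 4, flow now 10.
No augmenting path remains; maximum flow = 10.
In the residual graph, reachable from s: {s, c, d}.
Min-cut edges: s→t (6), d→t (4); capacity 6 + 4 = 10.
Cut capacity 15 exceeds the max flow 10, so it is not minimum.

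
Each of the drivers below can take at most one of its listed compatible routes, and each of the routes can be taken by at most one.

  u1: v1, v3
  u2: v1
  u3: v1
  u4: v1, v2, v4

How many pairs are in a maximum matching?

Unit-capacity flow: source→left, listed edges, right→sink; max matching = max flow.
Augmenting path u1→v1 (+1); matched 1.
Augmenting path u4→v2 (+1); matched 2.
Augmenting path u2→v1→u1→v3 (+1); matched 3.
No augmenting path remains; maximum matching = 3.
König certificate: {u1, u4, v1} is a vertex cover of size 3 (every listed pair touches it), so no matching can be larger.

3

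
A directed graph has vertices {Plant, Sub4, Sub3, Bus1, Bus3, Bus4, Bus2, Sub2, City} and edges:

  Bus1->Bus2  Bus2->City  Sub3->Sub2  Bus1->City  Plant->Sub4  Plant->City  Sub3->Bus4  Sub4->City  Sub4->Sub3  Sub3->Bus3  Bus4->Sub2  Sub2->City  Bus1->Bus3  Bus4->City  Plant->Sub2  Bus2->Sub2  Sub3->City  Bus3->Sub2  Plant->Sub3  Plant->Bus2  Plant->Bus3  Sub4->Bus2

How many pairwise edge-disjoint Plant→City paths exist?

5

Assign every edge capacity 1; by Menger, the answer equals the max flow.
Path Plant→City (+1); total 1.
Path Plant→Sub4→City (+1); total 2.
Path Plant→Sub3→City (+1); total 3.
Path Plant→Bus2→City (+1); total 4.
Path Plant→Sub2→City (+1); total 5.
No residual Plant→City path; max flow = 5.
Certifying cut of size 5: {Plant→Bus2, Plant→City, Plant→Sub3, Plant→Sub4, Sub2→City}.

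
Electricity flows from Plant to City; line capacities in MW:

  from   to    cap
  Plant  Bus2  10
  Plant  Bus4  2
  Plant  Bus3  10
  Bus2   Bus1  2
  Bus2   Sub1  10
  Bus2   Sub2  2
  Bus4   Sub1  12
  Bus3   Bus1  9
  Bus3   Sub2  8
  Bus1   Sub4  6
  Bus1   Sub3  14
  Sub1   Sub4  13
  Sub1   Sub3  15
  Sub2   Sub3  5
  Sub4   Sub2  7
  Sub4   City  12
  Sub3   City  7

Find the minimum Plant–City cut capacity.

Augment Plant→Bus2→Bus1→Sub4→City: bottleneck 2, flow now 2.
Augment Plant→Bus2→Sub1→Sub4→City: bottleneck 8, flow now 10.
Augment Plant→Bus4→Sub1→Sub4→City: bottleneck 2, flow now 12.
Augment Plant→Bus3→Bus1→Sub3→City: bottleneck 7, flow now 19.
No augmenting path remains; maximum flow = 19.
By max-flow min-cut, the minimum cut capacity equals the max flow.
In the residual graph, reachable from Plant: {Plant, Bus2, Bus4, Bus3, Bus1, Sub1, Sub2, Sub4, Sub3}.
Min-cut edges: Sub4→City (12), Sub3→City (7); capacity 12 + 7 = 19.

19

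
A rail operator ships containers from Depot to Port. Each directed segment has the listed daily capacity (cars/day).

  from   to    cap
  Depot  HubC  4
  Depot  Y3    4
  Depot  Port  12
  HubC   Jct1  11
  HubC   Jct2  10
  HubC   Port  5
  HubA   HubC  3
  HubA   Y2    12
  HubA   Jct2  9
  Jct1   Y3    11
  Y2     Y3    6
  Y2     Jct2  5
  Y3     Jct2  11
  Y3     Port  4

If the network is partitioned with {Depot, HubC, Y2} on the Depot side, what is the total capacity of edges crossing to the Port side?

53

Edges leaving {Depot, HubC, Y2}: Depot→Y3 (4), Depot→Port (12), HubC→Jct1 (11), HubC→Jct2 (10), HubC→Port (5), Y2→Y3 (6), Y2→Jct2 (5).
Cut capacity = 4 + 12 + 11 + 10 + 5 + 6 + 5 = 53.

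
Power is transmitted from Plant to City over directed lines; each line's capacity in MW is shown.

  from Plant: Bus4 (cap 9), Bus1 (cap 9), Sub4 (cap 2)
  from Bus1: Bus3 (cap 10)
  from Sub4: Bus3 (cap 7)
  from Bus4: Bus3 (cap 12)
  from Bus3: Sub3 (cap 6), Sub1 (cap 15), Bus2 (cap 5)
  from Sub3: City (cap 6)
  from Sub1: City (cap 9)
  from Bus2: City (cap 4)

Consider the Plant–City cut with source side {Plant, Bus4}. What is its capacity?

Edges leaving {Plant, Bus4}: Plant→Bus1 (9), Plant→Sub4 (2), Bus4→Bus3 (12).
Cut capacity = 9 + 2 + 12 = 23.

23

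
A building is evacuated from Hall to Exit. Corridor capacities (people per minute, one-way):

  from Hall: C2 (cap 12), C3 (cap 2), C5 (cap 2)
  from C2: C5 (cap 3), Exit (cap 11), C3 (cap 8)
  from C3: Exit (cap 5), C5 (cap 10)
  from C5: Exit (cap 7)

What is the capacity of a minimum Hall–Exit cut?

16

Augment Hall→C2→Exit: bottleneck 11, flow now 11.
Augment Hall→C3→Exit: bottleneck 2, flow now 13.
Augment Hall→C5→Exit: bottleneck 2, flow now 15.
Augment Hall→C2→C3→Exit: bottleneck 1, flow now 16.
No augmenting path remains; maximum flow = 16.
By max-flow min-cut, the minimum cut capacity equals the max flow.
In the residual graph, reachable from Hall: {Hall}.
Min-cut edges: Hall→C2 (12), Hall→C3 (2), Hall→C5 (2); capacity 12 + 2 + 2 = 16.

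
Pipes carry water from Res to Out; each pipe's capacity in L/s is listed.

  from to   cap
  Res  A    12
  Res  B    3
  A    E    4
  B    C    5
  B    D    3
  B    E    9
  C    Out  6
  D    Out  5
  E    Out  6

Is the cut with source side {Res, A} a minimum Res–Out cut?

Yes — it is a minimum cut (capacity 7).

Given cut capacity: 3 + 4 = 7.
Augment Res→A→E→Out: bottleneck 4, flow now 4.
Augment Res→B→C→Out: bottleneck 3, flow now 7.
No augmenting path remains; maximum flow = 7.
Cut capacity 7 equals the max flow, so it is a minimum cut.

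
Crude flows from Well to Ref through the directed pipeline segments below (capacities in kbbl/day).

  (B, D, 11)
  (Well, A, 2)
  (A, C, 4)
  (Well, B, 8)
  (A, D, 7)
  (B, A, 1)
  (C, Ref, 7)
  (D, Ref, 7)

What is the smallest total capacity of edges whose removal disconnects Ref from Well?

Augment Well→A→C→Ref: bottleneck 2, flow now 2.
Augment Well→B→D→Ref: bottleneck 7, flow now 9.
Augment Well→B→A→C→Ref: bottleneck 1, flow now 10.
No augmenting path remains; maximum flow = 10.
By max-flow min-cut, the minimum cut capacity equals the max flow.
In the residual graph, reachable from Well: {Well}.
Min-cut edges: Well→A (2), Well→B (8); capacity 2 + 8 = 10.

10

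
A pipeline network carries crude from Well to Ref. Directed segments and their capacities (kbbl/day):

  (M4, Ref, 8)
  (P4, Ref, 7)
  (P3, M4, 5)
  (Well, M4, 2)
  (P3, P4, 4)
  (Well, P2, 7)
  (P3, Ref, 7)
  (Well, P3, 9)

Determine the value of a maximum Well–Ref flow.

11

Augment Well→M4→Ref: bottleneck 2, flow now 2.
Augment Well→P3→Ref: bottleneck 7, flow now 9.
Augment Well→P3→M4→Ref: bottleneck 2, flow now 11.
No augmenting path remains; maximum flow = 11.
In the residual graph, reachable from Well: {Well, P2}.
Min-cut edges: Well→M4 (2), Well→P3 (9); capacity 2 + 9 = 11.
This cut is saturated, so no flow can exceed 11.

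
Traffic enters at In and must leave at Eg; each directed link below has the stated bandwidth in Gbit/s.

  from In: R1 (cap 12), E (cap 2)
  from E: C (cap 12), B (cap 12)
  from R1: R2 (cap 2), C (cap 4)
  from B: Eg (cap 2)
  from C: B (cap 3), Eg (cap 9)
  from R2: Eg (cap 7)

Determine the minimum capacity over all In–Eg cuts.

Augment In→E→B→Eg: bottleneck 2, flow now 2.
Augment In→R1→C→Eg: bottleneck 4, flow now 6.
Augment In→R1→R2→Eg: bottleneck 2, flow now 8.
No augmenting path remains; maximum flow = 8.
By max-flow min-cut, the minimum cut capacity equals the max flow.
In the residual graph, reachable from In: {In, R1}.
Min-cut edges: In→E (2), R1→C (4), R1→R2 (2); capacity 2 + 4 + 2 = 8.

8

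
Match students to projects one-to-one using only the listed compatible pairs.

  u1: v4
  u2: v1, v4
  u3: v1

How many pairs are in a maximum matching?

2

Unit-capacity flow: source→left, listed edges, right→sink; max matching = max flow.
Augmenting path u1→v4 (+1); matched 1.
Augmenting path u2→v1 (+1); matched 2.
No augmenting path remains; maximum matching = 2.
König certificate: {v1, v4} is a vertex cover of size 2 (every listed pair touches it), so no matching can be larger.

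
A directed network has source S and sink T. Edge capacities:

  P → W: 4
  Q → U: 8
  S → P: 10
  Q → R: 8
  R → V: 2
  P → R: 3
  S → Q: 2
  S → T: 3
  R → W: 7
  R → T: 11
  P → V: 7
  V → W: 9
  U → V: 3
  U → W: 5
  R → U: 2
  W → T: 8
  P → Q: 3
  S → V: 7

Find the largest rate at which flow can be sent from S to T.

19

Augment S→T: bottleneck 3, flow now 3.
Augment S→P→R→T: bottleneck 3, flow now 6.
Augment S→P→W→T: bottleneck 4, flow now 10.
Augment S→Q→R→T: bottleneck 2, flow now 12.
Augment S→V→W→T: bottleneck 4, flow now 16.
Augment S→P→Q→R→T: bottleneck 3, flow now 19.
No augmenting path remains; maximum flow = 19.
In the residual graph, reachable from S: {S, P, V, W}.
Min-cut edges: S→Q (2), S→T (3), P→Q (3), P→R (3), W→T (8); capacity 2 + 3 + 3 + 3 + 8 = 19.
This cut is saturated, so no flow can exceed 19.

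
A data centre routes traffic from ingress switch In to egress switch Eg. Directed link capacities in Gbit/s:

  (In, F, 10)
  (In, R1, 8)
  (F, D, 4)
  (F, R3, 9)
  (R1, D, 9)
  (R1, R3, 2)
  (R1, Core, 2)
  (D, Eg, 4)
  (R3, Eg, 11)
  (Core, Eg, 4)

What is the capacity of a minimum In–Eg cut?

Augment In→F→D→Eg: bottleneck 4, flow now 4.
Augment In→F→R3→Eg: bottleneck 6, flow now 10.
Augment In→R1→R3→Eg: bottleneck 2, flow now 12.
Augment In→R1→Core→Eg: bottleneck 2, flow now 14.
Augment In→R1→D→F→R3→Eg: bottleneck 3, flow now 17. (uses reverse residual edge)
No augmenting path remains; maximum flow = 17.
By max-flow min-cut, the minimum cut capacity equals the max flow.
In the residual graph, reachable from In: {In, F, R1, D}.
Min-cut edges: F→R3 (9), R1→R3 (2), R1→Core (2), D→Eg (4); capacity 9 + 2 + 2 + 4 = 17.

17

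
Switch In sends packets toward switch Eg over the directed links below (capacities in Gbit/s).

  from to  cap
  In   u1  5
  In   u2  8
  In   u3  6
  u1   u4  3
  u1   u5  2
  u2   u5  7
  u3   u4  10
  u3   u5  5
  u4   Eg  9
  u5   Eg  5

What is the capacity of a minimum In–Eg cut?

14

Augment In→u1→u4→Eg: bottleneck 3, flow now 3.
Augment In→u1→u5→Eg: bottleneck 2, flow now 5.
Augment In→u2→u5→Eg: bottleneck 3, flow now 8.
Augment In→u3→u4→Eg: bottleneck 6, flow now 14.
No augmenting path remains; maximum flow = 14.
By max-flow min-cut, the minimum cut capacity equals the max flow.
In the residual graph, reachable from In: {In, u1, u2, u5}.
Min-cut edges: In→u3 (6), u1→u4 (3), u5→Eg (5); capacity 6 + 3 + 5 = 14.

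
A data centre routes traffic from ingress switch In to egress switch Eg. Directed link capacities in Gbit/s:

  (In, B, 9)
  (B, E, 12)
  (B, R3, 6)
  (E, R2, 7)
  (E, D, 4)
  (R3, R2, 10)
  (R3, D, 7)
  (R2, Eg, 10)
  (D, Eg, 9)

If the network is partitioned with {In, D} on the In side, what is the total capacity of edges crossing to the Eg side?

Edges leaving {In, D}: In→B (9), D→Eg (9).
Cut capacity = 9 + 9 = 18.

18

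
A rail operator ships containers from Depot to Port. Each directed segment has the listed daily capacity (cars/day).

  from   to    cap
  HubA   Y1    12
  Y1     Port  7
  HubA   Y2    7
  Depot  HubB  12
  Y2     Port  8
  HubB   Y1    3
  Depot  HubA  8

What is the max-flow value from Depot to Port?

11

Augment Depot→HubB→Y1→Port: bottleneck 3, flow now 3.
Augment Depot→HubA→Y1→Port: bottleneck 4, flow now 7.
Augment Depot→HubA→Y2→Port: bottleneck 4, flow now 11.
No augmenting path remains; maximum flow = 11.
In the residual graph, reachable from Depot: {Depot, HubB}.
Min-cut edges: Depot→HubA (8), HubB→Y1 (3); capacity 8 + 3 = 11.
This cut is saturated, so no flow can exceed 11.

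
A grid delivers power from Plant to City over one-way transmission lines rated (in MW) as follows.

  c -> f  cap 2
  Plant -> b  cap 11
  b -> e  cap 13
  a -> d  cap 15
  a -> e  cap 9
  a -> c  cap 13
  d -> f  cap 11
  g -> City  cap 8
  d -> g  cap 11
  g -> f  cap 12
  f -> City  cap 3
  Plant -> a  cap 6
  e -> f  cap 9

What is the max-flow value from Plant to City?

Augment Plant→a→c→f→City: bottleneck 2, flow now 2.
Augment Plant→a→d→f→City: bottleneck 1, flow now 3.
Augment Plant→a→d→g→City: bottleneck 3, flow now 6.
Augment Plant→b→e→f→d→g→City: bottleneck 1, flow now 7. (uses reverse residual edge)
Augment Plant→b→e→f→c→a→d→g→City: bottleneck 2, flow now 9. (uses reverse residual edge)
No augmenting path remains; maximum flow = 9.
In the residual graph, reachable from Plant: {Plant, b, e, f}.
Min-cut edges: Plant→a (6), f→City (3); capacity 6 + 3 = 9.
This cut is saturated, so no flow can exceed 9.

9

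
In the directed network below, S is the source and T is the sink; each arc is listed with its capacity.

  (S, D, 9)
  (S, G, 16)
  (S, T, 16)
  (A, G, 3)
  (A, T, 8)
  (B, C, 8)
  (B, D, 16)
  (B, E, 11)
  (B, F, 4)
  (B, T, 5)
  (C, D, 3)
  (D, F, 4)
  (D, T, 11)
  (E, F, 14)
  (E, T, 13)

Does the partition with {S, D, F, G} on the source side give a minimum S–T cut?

No — its capacity is 27, but the minimum cut has capacity 25.

Given cut capacity: 16 + 11 = 27.
Augment S→T: bottleneck 16, flow now 16.
Augment S→D→T: bottleneck 9, flow now 25.
No augmenting path remains; maximum flow = 25.
In the residual graph, reachable from S: {S, G}.
Min-cut edges: S→D (9), S→T (16); capacity 9 + 16 = 25.
Cut capacity 27 exceeds the max flow 25, so it is not minimum.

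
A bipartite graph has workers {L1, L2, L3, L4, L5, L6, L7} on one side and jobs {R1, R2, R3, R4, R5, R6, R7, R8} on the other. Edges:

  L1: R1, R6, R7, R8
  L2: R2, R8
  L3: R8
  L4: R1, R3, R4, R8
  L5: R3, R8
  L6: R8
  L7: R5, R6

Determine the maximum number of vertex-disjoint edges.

Unit-capacity flow: source→left, listed edges, right→sink; max matching = max flow.
Augmenting path L1→R1 (+1); matched 1.
Augmenting path L2→R2 (+1); matched 2.
Augmenting path L3→R8 (+1); matched 3.
Augmenting path L4→R3 (+1); matched 4.
Augmenting path L7→R5 (+1); matched 5.
Augmenting path L5→R3→L4→R4 (+1); matched 6.
No augmenting path remains; maximum matching = 6.
König certificate: {L1, L2, L4, L5, L7, R8} is a vertex cover of size 6 (every listed pair touches it), so no matching can be larger.

6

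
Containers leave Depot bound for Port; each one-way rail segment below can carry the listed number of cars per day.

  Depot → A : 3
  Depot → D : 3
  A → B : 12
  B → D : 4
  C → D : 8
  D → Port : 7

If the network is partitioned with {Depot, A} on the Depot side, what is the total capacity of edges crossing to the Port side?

Edges leaving {Depot, A}: Depot→D (3), A→B (12).
Cut capacity = 3 + 12 = 15.

15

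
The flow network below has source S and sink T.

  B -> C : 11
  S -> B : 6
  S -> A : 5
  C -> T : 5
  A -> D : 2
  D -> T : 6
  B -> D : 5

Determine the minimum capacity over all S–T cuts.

8

Augment S→A→D→T: bottleneck 2, flow now 2.
Augment S→B→C→T: bottleneck 5, flow now 7.
Augment S→B→D→T: bottleneck 1, flow now 8.
No augmenting path remains; maximum flow = 8.
By max-flow min-cut, the minimum cut capacity equals the max flow.
In the residual graph, reachable from S: {S, A}.
Min-cut edges: S→B (6), A→D (2); capacity 6 + 2 = 8.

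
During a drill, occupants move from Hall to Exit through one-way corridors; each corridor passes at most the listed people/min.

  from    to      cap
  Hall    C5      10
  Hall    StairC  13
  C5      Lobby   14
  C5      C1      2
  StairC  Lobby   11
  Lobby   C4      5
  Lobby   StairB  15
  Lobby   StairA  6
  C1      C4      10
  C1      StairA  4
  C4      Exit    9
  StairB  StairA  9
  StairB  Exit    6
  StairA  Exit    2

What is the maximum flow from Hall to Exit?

Augment Hall→C5→Lobby→C4→Exit: bottleneck 5, flow now 5.
Augment Hall→C5→Lobby→StairB→Exit: bottleneck 5, flow now 10.
Augment Hall→StairC→Lobby→StairB→Exit: bottleneck 1, flow now 11.
Augment Hall→StairC→Lobby→StairA→Exit: bottleneck 2, flow now 13.
Augment Hall→StairC→Lobby→C5→C1→C4→Exit: bottleneck 2, flow now 15. (uses reverse residual edge)
No augmenting path remains; maximum flow = 15.
In the residual graph, reachable from Hall: {Hall, C5, StairC, Lobby, StairB, StairA}.
Min-cut edges: C5→C1 (2), Lobby→C4 (5), StairB→Exit (6), StairA→Exit (2); capacity 2 + 5 + 6 + 2 = 15.
This cut is saturated, so no flow can exceed 15.

15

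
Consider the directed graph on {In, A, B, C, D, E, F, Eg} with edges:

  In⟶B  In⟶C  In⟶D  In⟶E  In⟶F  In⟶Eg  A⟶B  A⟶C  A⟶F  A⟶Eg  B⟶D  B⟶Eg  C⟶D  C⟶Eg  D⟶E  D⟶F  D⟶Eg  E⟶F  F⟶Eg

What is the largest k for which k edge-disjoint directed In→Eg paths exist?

5

Assign every edge capacity 1; by Menger, the answer equals the max flow.
Path In→Eg (+1); total 1.
Path In→B→Eg (+1); total 2.
Path In→C→Eg (+1); total 3.
Path In→D→Eg (+1); total 4.
Path In→F→Eg (+1); total 5.
No residual In→Eg path; max flow = 5.
Certifying cut of size 5: {F→Eg, In→B, In→C, In→D, In→Eg}.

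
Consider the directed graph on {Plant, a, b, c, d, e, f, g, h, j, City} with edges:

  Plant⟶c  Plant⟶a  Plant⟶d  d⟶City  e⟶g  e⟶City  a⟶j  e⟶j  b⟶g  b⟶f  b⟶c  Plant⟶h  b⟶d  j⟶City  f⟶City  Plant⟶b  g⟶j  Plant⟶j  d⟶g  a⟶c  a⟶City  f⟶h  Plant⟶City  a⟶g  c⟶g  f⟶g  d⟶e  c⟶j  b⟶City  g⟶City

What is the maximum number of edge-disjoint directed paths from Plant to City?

Assign every edge capacity 1; by Menger, the answer equals the max flow.
Path Plant→City (+1); total 1.
Path Plant→a→City (+1); total 2.
Path Plant→b→City (+1); total 3.
Path Plant→d→City (+1); total 4.
Path Plant→j→City (+1); total 5.
Path Plant→c→g→City (+1); total 6.
No residual Plant→City path; max flow = 6.
Certifying cut of size 6: {Plant→City, Plant→a, Plant→b, Plant→c, Plant→d, Plant→j}.

6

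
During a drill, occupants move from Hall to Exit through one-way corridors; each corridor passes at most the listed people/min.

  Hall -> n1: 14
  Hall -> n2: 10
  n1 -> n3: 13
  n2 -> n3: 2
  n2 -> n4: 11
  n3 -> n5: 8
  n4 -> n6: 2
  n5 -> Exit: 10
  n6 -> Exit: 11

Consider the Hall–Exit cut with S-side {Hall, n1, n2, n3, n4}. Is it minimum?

Given cut capacity: 8 + 2 = 10.
Augment Hall→n1→n3→n5→Exit: bottleneck 8, flow now 8.
Augment Hall→n2→n4→n6→Exit: bottleneck 2, flow now 10.
No augmenting path remains; maximum flow = 10.
Cut capacity 10 equals the max flow, so it is a minimum cut.

Yes — it is a minimum cut (capacity 10).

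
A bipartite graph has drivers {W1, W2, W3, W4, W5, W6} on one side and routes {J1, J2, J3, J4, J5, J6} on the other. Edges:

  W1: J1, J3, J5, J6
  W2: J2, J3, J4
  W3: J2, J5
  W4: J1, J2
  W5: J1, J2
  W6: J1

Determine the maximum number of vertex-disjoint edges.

Unit-capacity flow: source→left, listed edges, right→sink; max matching = max flow.
Augmenting path W1→J1 (+1); matched 1.
Augmenting path W2→J2 (+1); matched 2.
Augmenting path W3→J5 (+1); matched 3.
Augmenting path W4→J1→W1→J3 (+1); matched 4.
Augmenting path W5→J2→W2→J4 (+1); matched 5.
No augmenting path remains; maximum matching = 5.
König certificate: {W1, W2, W3, J1, J2} is a vertex cover of size 5 (every listed pair touches it), so no matching can be larger.

5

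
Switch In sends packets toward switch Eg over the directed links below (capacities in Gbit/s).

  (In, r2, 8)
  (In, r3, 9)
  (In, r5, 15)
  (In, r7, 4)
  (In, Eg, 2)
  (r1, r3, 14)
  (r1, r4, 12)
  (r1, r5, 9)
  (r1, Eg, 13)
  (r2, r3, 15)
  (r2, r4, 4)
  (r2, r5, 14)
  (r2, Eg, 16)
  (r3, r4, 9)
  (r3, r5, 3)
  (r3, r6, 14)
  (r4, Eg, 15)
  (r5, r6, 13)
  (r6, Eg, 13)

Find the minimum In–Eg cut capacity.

32

Augment In→Eg: bottleneck 2, flow now 2.
Augment In→r2→Eg: bottleneck 8, flow now 10.
Augment In→r3→r4→Eg: bottleneck 9, flow now 19.
Augment In→r5→r6→Eg: bottleneck 13, flow now 32.
No augmenting path remains; maximum flow = 32.
By max-flow min-cut, the minimum cut capacity equals the max flow.
In the residual graph, reachable from In: {In, r5, r7}.
Min-cut edges: In→r2 (8), In→r3 (9), In→Eg (2), r5→r6 (13); capacity 8 + 9 + 2 + 13 = 32.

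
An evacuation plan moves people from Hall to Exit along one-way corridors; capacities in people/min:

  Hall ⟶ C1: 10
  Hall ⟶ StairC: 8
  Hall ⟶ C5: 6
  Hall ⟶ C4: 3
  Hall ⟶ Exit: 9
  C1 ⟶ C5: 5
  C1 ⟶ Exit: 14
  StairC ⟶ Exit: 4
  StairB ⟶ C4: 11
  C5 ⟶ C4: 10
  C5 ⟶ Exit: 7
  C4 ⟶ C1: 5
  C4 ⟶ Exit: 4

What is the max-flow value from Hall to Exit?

Augment Hall→Exit: bottleneck 9, flow now 9.
Augment Hall→C1→Exit: bottleneck 10, flow now 19.
Augment Hall→StairC→Exit: bottleneck 4, flow now 23.
Augment Hall→C5→Exit: bottleneck 6, flow now 29.
Augment Hall→C4→Exit: bottleneck 3, flow now 32.
No augmenting path remains; maximum flow = 32.
In the residual graph, reachable from Hall: {Hall, StairC}.
Min-cut edges: Hall→C1 (10), Hall→C5 (6), Hall→C4 (3), Hall→Exit (9), StairC→Exit (4); capacity 10 + 6 + 3 + 9 + 4 = 32.
This cut is saturated, so no flow can exceed 32.

32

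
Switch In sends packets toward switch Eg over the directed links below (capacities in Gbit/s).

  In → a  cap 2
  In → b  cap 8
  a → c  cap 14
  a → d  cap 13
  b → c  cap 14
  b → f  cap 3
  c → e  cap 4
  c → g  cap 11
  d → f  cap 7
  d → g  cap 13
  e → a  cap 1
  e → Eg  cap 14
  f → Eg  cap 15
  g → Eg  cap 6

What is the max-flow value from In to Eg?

Augment In→b→f→Eg: bottleneck 3, flow now 3.
Augment In→a→c→e→Eg: bottleneck 2, flow now 5.
Augment In→b→c→e→Eg: bottleneck 2, flow now 7.
Augment In→b→c→g→Eg: bottleneck 3, flow now 10.
No augmenting path remains; maximum flow = 10.
In the residual graph, reachable from In: {In}.
Min-cut edges: In→a (2), In→b (8); capacity 2 + 8 = 10.
This cut is saturated, so no flow can exceed 10.

10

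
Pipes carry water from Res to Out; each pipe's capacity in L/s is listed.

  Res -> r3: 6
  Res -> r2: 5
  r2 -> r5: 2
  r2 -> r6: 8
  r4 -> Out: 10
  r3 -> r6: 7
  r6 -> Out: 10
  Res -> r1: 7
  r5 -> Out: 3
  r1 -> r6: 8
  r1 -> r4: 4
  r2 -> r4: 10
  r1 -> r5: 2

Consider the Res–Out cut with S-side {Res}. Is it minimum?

Given cut capacity: 7 + 5 + 6 = 18.
Augment Res→r1→r4→Out: bottleneck 4, flow now 4.
Augment Res→r1→r5→Out: bottleneck 2, flow now 6.
Augment Res→r1→r6→Out: bottleneck 1, flow now 7.
Augment Res→r2→r4→Out: bottleneck 5, flow now 12.
Augment Res→r3→r6→Out: bottleneck 6, flow now 18.
No augmenting path remains; maximum flow = 18.
Cut capacity 18 equals the max flow, so it is a minimum cut.

Yes — it is a minimum cut (capacity 18).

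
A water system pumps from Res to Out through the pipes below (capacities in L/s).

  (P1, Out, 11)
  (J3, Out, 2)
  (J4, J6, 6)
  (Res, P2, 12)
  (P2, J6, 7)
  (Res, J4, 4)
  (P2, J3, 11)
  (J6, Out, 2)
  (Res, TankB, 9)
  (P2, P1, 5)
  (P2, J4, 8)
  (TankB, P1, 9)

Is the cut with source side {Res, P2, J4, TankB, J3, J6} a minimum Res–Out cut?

Given cut capacity: 5 + 9 + 2 + 2 = 18.
Augment Res→P2→J3→Out: bottleneck 2, flow now 2.
Augment Res→P2→J6→Out: bottleneck 2, flow now 4.
Augment Res→P2→P1→Out: bottleneck 5, flow now 9.
Augment Res→TankB→P1→Out: bottleneck 6, flow now 15.
No augmenting path remains; maximum flow = 15.
In the residual graph, reachable from Res: {Res, P2, J4, TankB, J3, J6, P1}.
Min-cut edges: J3→Out (2), J6→Out (2), P1→Out (11); capacity 2 + 2 + 11 = 15.
Cut capacity 18 exceeds the max flow 15, so it is not minimum.

No — its capacity is 18, but the minimum cut has capacity 15.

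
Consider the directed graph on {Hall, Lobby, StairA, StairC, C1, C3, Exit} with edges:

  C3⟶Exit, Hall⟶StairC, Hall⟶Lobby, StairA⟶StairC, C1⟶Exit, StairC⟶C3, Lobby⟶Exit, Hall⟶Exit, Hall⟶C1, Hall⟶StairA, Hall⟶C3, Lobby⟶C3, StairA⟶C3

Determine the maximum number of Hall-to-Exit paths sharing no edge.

4

Assign every edge capacity 1; by Menger, the answer equals the max flow.
Path Hall→Exit (+1); total 1.
Path Hall→Lobby→Exit (+1); total 2.
Path Hall→C1→Exit (+1); total 3.
Path Hall→C3→Exit (+1); total 4.
No residual Hall→Exit path; max flow = 4.
Certifying cut of size 4: {C3→Exit, Hall→C1, Hall→Exit, Hall→Lobby}.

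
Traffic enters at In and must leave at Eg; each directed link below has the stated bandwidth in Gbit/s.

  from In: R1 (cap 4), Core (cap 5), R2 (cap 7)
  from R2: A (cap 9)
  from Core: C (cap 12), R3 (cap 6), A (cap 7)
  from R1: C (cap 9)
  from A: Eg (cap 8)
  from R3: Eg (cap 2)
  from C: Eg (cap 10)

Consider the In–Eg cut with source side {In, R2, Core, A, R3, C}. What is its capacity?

Edges leaving {In, R2, Core, A, R3, C}: In→R1 (4), A→Eg (8), R3→Eg (2), C→Eg (10).
Cut capacity = 4 + 8 + 2 + 10 = 24.

24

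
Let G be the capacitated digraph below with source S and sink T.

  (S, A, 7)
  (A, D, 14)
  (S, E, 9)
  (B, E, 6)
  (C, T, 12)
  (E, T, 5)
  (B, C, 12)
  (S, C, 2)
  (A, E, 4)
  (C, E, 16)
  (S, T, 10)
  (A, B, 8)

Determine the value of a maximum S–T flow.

Augment S→T: bottleneck 10, flow now 10.
Augment S→C→T: bottleneck 2, flow now 12.
Augment S→E→T: bottleneck 5, flow now 17.
Augment S→A→B→C→T: bottleneck 7, flow now 24.
No augmenting path remains; maximum flow = 24.
In the residual graph, reachable from S: {S, E}.
Min-cut edges: S→A (7), S→C (2), S→T (10), E→T (5); capacity 7 + 2 + 10 + 5 = 24.
This cut is saturated, so no flow can exceed 24.

24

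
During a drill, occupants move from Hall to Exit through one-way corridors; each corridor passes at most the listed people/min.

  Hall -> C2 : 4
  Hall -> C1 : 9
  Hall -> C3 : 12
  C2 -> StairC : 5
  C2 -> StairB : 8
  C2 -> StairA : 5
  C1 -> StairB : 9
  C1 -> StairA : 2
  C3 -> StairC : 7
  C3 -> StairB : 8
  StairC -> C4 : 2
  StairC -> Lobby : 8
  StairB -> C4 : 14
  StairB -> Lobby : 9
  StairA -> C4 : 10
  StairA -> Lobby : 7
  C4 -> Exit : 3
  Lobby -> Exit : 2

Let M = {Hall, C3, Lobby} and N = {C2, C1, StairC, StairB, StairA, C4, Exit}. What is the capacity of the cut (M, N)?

30

Edges leaving {Hall, C3, Lobby}: Hall→C2 (4), Hall→C1 (9), C3→StairC (7), C3→StairB (8), Lobby→Exit (2).
Cut capacity = 4 + 9 + 7 + 8 + 2 = 30.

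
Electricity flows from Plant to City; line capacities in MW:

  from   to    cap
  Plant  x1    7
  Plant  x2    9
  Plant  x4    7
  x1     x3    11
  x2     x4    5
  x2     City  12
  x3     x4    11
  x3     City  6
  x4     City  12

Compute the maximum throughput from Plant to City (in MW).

Augment Plant→x2→City: bottleneck 9, flow now 9.
Augment Plant→x4→City: bottleneck 7, flow now 16.
Augment Plant→x1→x3→City: bottleneck 6, flow now 22.
Augment Plant→x1→x3→x4→City: bottleneck 1, flow now 23.
No augmenting path remains; maximum flow = 23.
In the residual graph, reachable from Plant: {Plant}.
Min-cut edges: Plant→x1 (7), Plant→x2 (9), Plant→x4 (7); capacity 7 + 9 + 7 = 23.
This cut is saturated, so no flow can exceed 23.

23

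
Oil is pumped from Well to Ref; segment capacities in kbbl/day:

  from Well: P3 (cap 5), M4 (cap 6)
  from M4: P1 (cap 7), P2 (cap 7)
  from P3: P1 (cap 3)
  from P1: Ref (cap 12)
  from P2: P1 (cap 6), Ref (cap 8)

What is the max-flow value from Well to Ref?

Augment Well→M4→P1→Ref: bottleneck 6, flow now 6.
Augment Well→P3→P1→Ref: bottleneck 3, flow now 9.
No augmenting path remains; maximum flow = 9.
In the residual graph, reachable from Well: {Well, P3}.
Min-cut edges: Well→M4 (6), P3→P1 (3); capacity 6 + 3 = 9.
This cut is saturated, so no flow can exceed 9.

9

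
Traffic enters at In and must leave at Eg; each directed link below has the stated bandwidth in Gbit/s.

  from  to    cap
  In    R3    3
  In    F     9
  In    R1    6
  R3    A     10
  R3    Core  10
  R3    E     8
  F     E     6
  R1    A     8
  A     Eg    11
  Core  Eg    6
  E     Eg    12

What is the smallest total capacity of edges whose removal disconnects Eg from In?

15

Augment In→R3→A→Eg: bottleneck 3, flow now 3.
Augment In→F→E→Eg: bottleneck 6, flow now 9.
Augment In→R1→A→Eg: bottleneck 6, flow now 15.
No augmenting path remains; maximum flow = 15.
By max-flow min-cut, the minimum cut capacity equals the max flow.
In the residual graph, reachable from In: {In, F}.
Min-cut edges: In→R3 (3), In→R1 (6), F→E (6); capacity 3 + 6 + 6 = 15.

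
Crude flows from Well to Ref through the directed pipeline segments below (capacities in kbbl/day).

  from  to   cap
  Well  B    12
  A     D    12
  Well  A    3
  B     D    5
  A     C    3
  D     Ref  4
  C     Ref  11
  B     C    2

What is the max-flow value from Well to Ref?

Augment Well→A→C→Ref: bottleneck 3, flow now 3.
Augment Well→B→C→Ref: bottleneck 2, flow now 5.
Augment Well→B→D→Ref: bottleneck 4, flow now 9.
No augmenting path remains; maximum flow = 9.
In the residual graph, reachable from Well: {Well, B, D}.
Min-cut edges: Well→A (3), B→C (2), D→Ref (4); capacity 3 + 2 + 4 = 9.
This cut is saturated, so no flow can exceed 9.

9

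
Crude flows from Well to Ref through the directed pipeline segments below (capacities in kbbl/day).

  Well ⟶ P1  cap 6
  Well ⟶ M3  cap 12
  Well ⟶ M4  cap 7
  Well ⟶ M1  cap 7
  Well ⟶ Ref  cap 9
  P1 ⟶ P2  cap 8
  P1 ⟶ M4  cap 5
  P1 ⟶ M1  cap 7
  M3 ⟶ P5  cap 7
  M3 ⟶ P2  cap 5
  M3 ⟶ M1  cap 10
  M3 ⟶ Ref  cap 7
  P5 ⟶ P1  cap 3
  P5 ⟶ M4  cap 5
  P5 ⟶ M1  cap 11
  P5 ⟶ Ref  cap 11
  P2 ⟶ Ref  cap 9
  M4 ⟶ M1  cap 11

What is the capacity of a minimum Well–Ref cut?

27

Augment Well→Ref: bottleneck 9, flow now 9.
Augment Well→M3→Ref: bottleneck 7, flow now 16.
Augment Well→P1→P2→Ref: bottleneck 6, flow now 22.
Augment Well→M3→P5→Ref: bottleneck 5, flow now 27.
No augmenting path remains; maximum flow = 27.
By max-flow min-cut, the minimum cut capacity equals the max flow.
In the residual graph, reachable from Well: {Well, M4, M1}.
Min-cut edges: Well→P1 (6), Well→M3 (12), Well→Ref (9); capacity 6 + 12 + 9 = 27.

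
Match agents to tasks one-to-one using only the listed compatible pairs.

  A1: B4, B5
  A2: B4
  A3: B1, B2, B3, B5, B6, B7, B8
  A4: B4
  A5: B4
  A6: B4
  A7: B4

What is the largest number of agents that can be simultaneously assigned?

3

Unit-capacity flow: source→left, listed edges, right→sink; max matching = max flow.
Augmenting path A1→B4 (+1); matched 1.
Augmenting path A3→B1 (+1); matched 2.
Augmenting path A2→B4→A1→B5 (+1); matched 3.
No augmenting path remains; maximum matching = 3.
König certificate: {A1, A3, B4} is a vertex cover of size 3 (every listed pair touches it), so no matching can be larger.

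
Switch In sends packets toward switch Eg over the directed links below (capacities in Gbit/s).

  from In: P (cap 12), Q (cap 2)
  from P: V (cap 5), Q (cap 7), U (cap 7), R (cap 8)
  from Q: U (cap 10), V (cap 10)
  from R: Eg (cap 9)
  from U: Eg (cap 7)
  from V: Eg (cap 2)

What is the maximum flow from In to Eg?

Augment In→P→R→Eg: bottleneck 8, flow now 8.
Augment In→P→U→Eg: bottleneck 4, flow now 12.
Augment In→Q→U→Eg: bottleneck 2, flow now 14.
No augmenting path remains; maximum flow = 14.
In the residual graph, reachable from In: {In}.
Min-cut edges: In→P (12), In→Q (2); capacity 12 + 2 = 14.
This cut is saturated, so no flow can exceed 14.

14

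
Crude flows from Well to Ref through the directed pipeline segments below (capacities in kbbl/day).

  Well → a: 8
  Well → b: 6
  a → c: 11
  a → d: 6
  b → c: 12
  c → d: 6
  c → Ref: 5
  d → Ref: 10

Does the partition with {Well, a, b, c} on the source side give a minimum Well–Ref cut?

No — its capacity is 17, but the minimum cut has capacity 14.

Given cut capacity: 6 + 6 + 5 = 17.
Augment Well→a→c→Ref: bottleneck 5, flow now 5.
Augment Well→a→d→Ref: bottleneck 3, flow now 8.
Augment Well→b→c→d→Ref: bottleneck 6, flow now 14.
No augmenting path remains; maximum flow = 14.
In the residual graph, reachable from Well: {Well}.
Min-cut edges: Well→a (8), Well→b (6); capacity 8 + 6 = 14.
Cut capacity 17 exceeds the max flow 14, so it is not minimum.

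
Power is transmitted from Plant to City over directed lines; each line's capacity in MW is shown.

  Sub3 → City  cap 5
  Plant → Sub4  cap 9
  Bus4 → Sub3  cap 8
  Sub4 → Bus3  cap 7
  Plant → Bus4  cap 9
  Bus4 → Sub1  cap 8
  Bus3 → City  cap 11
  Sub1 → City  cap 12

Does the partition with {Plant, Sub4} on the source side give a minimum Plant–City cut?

Given cut capacity: 9 + 7 = 16.
Augment Plant→Bus4→Sub3→City: bottleneck 5, flow now 5.
Augment Plant→Bus4→Sub1→City: bottleneck 4, flow now 9.
Augment Plant→Sub4→Bus3→City: bottleneck 7, flow now 16.
No augmenting path remains; maximum flow = 16.
Cut capacity 16 equals the max flow, so it is a minimum cut.

Yes — it is a minimum cut (capacity 16).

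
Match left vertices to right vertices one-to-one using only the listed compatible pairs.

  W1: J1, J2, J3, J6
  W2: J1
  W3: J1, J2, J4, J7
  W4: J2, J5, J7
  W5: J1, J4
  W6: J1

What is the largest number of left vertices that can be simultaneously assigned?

Unit-capacity flow: source→left, listed edges, right→sink; max matching = max flow.
Augmenting path W1→J1 (+1); matched 1.
Augmenting path W3→J2 (+1); matched 2.
Augmenting path W4→J5 (+1); matched 3.
Augmenting path W5→J4 (+1); matched 4.
Augmenting path W2→J1→W1→J3 (+1); matched 5.
No augmenting path remains; maximum matching = 5.
König certificate: {W1, W3, W4, W5, J1} is a vertex cover of size 5 (every listed pair touches it), so no matching can be larger.

5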